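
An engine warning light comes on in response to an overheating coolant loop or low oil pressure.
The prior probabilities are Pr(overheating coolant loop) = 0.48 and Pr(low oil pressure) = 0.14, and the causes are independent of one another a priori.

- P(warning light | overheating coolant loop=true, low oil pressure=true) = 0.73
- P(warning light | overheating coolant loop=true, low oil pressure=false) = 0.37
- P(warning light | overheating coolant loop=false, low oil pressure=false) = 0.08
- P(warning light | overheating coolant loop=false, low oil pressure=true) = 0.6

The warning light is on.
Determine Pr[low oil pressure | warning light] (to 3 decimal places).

Pr[low oil pressure | warning light] ≈ 0.330

Weight on low oil pressure=true, given the evidence: 0.043680 + 0.049056 = 0.092736
Denominator P(warning light): 0.08·0.52·0.86 + 0.6·0.52·0.14 + 0.37·0.48·0.86 + 0.73·0.48·0.14 = 0.281248
Posterior = 0.092736 / 0.281248 ≈ 0.330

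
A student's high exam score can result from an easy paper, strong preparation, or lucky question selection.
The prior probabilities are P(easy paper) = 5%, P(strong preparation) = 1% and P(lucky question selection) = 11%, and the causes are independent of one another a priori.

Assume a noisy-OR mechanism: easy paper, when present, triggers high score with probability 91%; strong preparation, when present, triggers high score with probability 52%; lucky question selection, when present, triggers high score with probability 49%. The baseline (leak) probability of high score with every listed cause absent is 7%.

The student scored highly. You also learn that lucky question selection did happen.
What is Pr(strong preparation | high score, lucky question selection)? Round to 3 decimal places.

Pr(strong preparation | high score, lucky question selection) ≈ 0.014

Under noisy-OR, P(high score | causes) = 1 − (1−0.07)·∏(1−qᵢ) over the active causes.
By total probability over the 4 (easy paper, strong preparation) configurations:
  P(high score | lucky question selection) = 0.5257×0.95×0.99 + 0.772336×0.95×0.01 + 0.957313×0.05×0.99 + 0.97951×0.05×0.01
        = 0.494421 + 0.007337 + 0.047387 + 0.000490 = 0.549635
Configurations with strong preparation contribute 0.007827, so
  P(strong preparation | high score, lucky question selection) = 0.007827 / 0.549635 ≈ 0.014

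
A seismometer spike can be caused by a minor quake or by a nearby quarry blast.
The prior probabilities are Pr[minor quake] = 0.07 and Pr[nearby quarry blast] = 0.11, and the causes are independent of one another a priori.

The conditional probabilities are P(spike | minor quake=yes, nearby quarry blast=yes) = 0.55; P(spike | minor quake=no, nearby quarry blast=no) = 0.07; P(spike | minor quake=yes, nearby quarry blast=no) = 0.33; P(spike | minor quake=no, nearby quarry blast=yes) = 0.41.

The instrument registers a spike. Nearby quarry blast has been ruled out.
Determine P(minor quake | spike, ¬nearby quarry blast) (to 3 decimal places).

P(minor quake | spike, ¬nearby quarry blast) ≈ 0.262

For the numerator, keep only minor quake=true terms: 0.33×0.07 = 0.023100
The normalizing constant is 0.07×0.93 + 0.33×0.07 = 0.088200
P(minor quake | spike, ¬nearby quarry blast) = 0.023100/0.088200 ≈ 0.262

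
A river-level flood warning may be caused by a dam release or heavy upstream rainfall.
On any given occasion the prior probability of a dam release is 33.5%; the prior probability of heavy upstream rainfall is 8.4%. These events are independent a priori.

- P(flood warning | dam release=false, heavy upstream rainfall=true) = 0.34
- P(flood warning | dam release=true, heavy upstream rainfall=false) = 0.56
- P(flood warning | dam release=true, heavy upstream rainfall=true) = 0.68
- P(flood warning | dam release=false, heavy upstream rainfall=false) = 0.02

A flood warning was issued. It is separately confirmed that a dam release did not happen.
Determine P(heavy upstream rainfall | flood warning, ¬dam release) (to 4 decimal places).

P(heavy upstream rainfall | flood warning, ¬dam release) ≈ 0.6092

Weight on heavy upstream rainfall=true, given the evidence: 0.34·0.084 = 0.028560
Denominator P(flood warning | ¬dam release): 0.02·0.916 + 0.34·0.084 = 0.046880
P(heavy upstream rainfall | flood warning, ¬dam release) = 0.028560/0.046880 ≈ 0.6092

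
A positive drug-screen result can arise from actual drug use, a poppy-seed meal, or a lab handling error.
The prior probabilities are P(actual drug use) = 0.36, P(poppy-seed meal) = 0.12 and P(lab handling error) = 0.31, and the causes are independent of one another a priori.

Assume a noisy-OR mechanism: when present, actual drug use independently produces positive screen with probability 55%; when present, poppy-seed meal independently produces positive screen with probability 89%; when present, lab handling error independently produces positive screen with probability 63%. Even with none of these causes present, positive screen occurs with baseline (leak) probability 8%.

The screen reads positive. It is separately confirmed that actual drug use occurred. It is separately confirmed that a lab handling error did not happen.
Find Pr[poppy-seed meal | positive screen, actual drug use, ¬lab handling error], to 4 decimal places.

Under noisy-OR, P(positive screen | causes) = 1 − (1−0.08)·∏(1−qᵢ) over the active causes.
By total probability over both values of poppy-seed meal:
  P(positive screen | actual drug use, ¬lab handling error) = 0.586×0.88 + 0.95446×0.12
        = 0.515680 + 0.114535 = 0.630215
Configurations with poppy-seed meal contribute 0.114535, so
  P(poppy-seed meal | positive screen, actual drug use, ¬lab handling error) = 0.114535 / 0.630215 ≈ 0.1817

Pr[poppy-seed meal | positive screen, actual drug use, ¬lab handling error] ≈ 0.1817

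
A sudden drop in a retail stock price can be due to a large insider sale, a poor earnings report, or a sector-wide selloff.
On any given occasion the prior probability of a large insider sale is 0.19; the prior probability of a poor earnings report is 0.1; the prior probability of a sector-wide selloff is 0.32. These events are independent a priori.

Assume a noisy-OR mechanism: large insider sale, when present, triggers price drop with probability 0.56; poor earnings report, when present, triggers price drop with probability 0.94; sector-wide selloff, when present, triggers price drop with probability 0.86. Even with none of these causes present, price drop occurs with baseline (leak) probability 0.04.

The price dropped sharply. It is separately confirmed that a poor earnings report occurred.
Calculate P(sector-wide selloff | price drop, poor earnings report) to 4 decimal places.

Under noisy-OR, P(price drop | causes) = 1 − (1−0.04)·∏(1−qᵢ) over the active causes.
For the numerator, keep only sector-wide selloff=true terms: 0.257110 + 0.060584 = 0.317694
The normalizing constant is 0.9424×0.81×0.68 + 0.991936×0.81×0.32 + 0.974656×0.19×0.68 + 0.996452×0.19×0.32 = 0.962694
P(sector-wide selloff | price drop, poor earnings report) = 0.317694/0.962694 ≈ 0.3300

P(sector-wide selloff | price drop, poor earnings report) ≈ 0.3300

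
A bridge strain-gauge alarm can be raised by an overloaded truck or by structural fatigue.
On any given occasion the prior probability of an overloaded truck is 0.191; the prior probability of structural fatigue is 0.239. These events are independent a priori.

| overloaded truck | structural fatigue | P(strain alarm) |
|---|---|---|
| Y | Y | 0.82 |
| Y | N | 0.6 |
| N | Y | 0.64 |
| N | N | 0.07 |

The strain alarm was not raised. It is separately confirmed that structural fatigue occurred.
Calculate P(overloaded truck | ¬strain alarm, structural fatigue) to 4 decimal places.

Enumerate both values of overloaded truck and weight by the priors:
  P(¬strain alarm | structural fatigue) = 0.36*0.809 + 0.18*0.191
        = 0.291240 + 0.034380 = 0.325620
Keeping only the overloaded truck-present terms gives 0.034380, so
  P(overloaded truck | ¬strain alarm, structural fatigue) = 0.034380 / 0.325620 ≈ 0.1056

P(overloaded truck | ¬strain alarm, structural fatigue) ≈ 0.1056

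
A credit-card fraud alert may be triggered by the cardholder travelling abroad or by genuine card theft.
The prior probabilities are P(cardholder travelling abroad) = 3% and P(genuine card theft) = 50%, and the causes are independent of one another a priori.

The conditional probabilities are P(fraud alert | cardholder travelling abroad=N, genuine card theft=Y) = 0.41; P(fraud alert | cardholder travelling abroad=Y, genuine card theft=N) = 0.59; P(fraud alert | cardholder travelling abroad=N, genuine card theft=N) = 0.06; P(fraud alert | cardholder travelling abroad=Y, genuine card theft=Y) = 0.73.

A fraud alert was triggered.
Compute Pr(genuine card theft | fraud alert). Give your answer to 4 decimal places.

Pr(genuine card theft | fraud alert) ≈ 0.8468

P(fraud alert) = 0.06·0.97·0.5 + 0.41·0.97·0.5 + 0.59·0.03·0.5 + 0.73·0.03·0.5 = 0.029100 + 0.198850 + 0.008850 + 0.010950 = 0.247750
Of this, 0.209800 comes from 0.198850 + 0.010950 (the genuine card theft=true cases).
Hence the posterior is 0.209800/0.247750 ≈ 0.8468.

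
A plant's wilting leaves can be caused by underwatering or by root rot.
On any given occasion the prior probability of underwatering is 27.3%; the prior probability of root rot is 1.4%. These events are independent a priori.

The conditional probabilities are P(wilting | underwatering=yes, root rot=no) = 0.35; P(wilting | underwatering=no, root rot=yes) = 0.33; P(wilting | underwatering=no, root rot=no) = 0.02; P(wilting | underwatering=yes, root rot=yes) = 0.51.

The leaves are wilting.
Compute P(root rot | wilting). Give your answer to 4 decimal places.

Enumerate the 4 (underwatering, root rot) configurations and weight by the priors:
  P(wilting) = 0.02×0.727×0.986 + 0.33×0.727×0.014 + 0.35×0.273×0.986 + 0.51×0.273×0.014
        = 0.014336 + 0.003359 + 0.094212 + 0.001949 = 0.113856
Keeping only the root rot-present terms gives 0.005308, so
  P(root rot | wilting) = 0.005308 / 0.113856 ≈ 0.0466

P(root rot | wilting) ≈ 0.0466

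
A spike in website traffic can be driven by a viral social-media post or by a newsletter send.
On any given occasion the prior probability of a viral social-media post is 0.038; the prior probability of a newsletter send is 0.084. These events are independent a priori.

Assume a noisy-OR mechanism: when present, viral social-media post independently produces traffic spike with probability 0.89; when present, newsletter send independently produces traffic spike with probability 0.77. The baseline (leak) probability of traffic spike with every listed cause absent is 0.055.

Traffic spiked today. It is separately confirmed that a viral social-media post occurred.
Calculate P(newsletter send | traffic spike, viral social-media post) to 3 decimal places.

P(newsletter send | traffic spike, viral social-media post) ≈ 0.091

Under noisy-OR, P(traffic spike | causes) = 1 − (1−0.055)·∏(1−qᵢ) over the active causes.
P(traffic spike | viral social-media post) = 0.89605*0.916 + 0.976092*0.084 = 0.820782 + 0.081992 = 0.902774
The newsletter send-present share is 0.976092*0.084 = 0.081992.
Hence the posterior is 0.081992/0.902774 ≈ 0.091.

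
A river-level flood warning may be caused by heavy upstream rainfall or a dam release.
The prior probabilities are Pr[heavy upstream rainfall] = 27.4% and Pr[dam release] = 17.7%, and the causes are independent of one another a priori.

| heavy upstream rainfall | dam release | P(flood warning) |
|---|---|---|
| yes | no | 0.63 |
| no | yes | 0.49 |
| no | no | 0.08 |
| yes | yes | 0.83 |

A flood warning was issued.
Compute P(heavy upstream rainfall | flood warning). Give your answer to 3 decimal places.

P(heavy upstream rainfall | flood warning) ≈ 0.622

P(flood warning) = 0.08*0.726*0.823 + 0.49*0.726*0.177 + 0.63*0.274*0.823 + 0.83*0.274*0.177 = 0.047800 + 0.062966 + 0.142066 + 0.040253 = 0.293085
Restricting to configurations with heavy upstream rainfall present: 0.142066 + 0.040253 = 0.182319.
P(heavy upstream rainfall | flood warning) = 0.182319 / 0.293085 ≈ 0.622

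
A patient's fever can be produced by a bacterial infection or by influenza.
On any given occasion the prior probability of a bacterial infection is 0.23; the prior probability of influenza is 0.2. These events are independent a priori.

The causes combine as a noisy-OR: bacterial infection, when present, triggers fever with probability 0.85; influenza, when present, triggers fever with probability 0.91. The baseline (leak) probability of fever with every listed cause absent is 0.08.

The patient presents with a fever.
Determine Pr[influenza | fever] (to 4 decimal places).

Under noisy-OR, P(fever | causes) = 1 − (1−0.08)·∏(1−qᵢ) over the active causes.
Enumerate the 4 (bacterial infection, influenza) configurations and weight by the priors:
  P(fever) = 0.08×0.77×0.8 + 0.9172×0.77×0.2 + 0.862×0.23×0.8 + 0.98758×0.23×0.2
        = 0.049280 + 0.141249 + 0.158608 + 0.045429 = 0.394566
The terms with influenza present sum to 0.186678, so
  P(influenza | fever) = 0.186678 / 0.394566 ≈ 0.4731

Pr[influenza | fever] ≈ 0.4731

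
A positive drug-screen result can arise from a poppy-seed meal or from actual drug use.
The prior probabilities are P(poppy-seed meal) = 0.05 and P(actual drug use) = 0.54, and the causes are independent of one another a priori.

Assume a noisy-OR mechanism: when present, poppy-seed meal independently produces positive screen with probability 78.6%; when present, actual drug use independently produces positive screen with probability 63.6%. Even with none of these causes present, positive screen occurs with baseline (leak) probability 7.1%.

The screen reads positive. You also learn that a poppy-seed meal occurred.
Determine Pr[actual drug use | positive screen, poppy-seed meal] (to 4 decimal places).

Under noisy-OR, P(positive screen | causes) = 1 − (1−0.071)·∏(1−qᵢ) over the active causes.
Weight on actual drug use=true, given the evidence: 0.927635*0.54 = 0.500923
Normalizer over all consistent configurations: 0.801194*0.46 + 0.927635*0.54 = 0.869472
Posterior = 0.500923 / 0.869472 ≈ 0.5761

Pr[actual drug use | positive screen, poppy-seed meal] ≈ 0.5761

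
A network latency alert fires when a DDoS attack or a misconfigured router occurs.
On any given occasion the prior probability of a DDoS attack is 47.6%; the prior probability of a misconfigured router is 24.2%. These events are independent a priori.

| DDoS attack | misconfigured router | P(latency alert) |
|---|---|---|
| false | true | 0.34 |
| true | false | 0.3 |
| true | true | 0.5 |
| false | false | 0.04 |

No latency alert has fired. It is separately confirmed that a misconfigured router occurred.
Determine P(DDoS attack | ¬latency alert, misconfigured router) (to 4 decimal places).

P(DDoS attack | ¬latency alert, misconfigured router) ≈ 0.4076

P(¬latency alert | misconfigured router) = 0.66×0.524 + 0.5×0.476 = 0.345840 + 0.238000 = 0.583840
Restricting to configurations with DDoS attack present: 0.5×0.476 = 0.238000.
Hence the posterior is 0.238000/0.583840 ≈ 0.4076.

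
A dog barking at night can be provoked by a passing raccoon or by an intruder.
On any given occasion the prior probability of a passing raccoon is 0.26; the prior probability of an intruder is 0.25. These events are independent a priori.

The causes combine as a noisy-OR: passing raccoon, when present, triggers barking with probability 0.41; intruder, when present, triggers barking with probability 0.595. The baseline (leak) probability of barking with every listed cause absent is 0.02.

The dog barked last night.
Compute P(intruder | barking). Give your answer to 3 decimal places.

Under noisy-OR, P(barking | causes) = 1 − (1−0.02)·∏(1−qᵢ) over the active causes.
Numerator (weight on configurations with intruder): 0.111573 + 0.049779 = 0.161352
Normalizer over all consistent configurations: 0.02×0.74×0.75 + 0.6031×0.74×0.25 + 0.4218×0.26×0.75 + 0.765829×0.26×0.25 = 0.254703
P(intruder | barking) = 0.161352/0.254703 ≈ 0.633

P(intruder | barking) ≈ 0.633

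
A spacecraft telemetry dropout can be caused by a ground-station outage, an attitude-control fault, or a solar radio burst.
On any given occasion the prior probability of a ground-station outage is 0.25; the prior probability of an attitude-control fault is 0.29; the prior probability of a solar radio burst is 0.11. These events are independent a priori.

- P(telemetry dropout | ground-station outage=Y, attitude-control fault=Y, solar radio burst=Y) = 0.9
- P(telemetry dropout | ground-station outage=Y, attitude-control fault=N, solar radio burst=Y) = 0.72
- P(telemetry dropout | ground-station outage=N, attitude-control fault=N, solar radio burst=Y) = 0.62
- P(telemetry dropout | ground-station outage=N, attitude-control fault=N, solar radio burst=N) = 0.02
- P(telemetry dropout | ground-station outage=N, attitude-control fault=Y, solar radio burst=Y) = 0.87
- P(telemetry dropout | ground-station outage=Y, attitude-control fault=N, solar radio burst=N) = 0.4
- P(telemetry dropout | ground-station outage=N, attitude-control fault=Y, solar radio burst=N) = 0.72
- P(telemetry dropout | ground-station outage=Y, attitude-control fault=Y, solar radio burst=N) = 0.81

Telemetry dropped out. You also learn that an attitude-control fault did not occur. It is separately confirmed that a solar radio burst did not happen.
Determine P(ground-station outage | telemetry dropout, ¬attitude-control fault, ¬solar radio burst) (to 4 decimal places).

P(ground-station outage | telemetry dropout, ¬attitude-control fault, ¬solar radio burst) ≈ 0.8696

Sum P(telemetry dropout|·) weighted by the priors over both values of ground-station outage:
  P(telemetry dropout | ¬attitude-control fault, ¬solar radio burst) = 0.02×0.75 + 0.4×0.25
        = 0.015000 + 0.100000 = 0.115000
Configurations with ground-station outage contribute 0.100000, so
  P(ground-station outage | telemetry dropout, ¬attitude-control fault, ¬solar radio burst) = 0.100000 / 0.115000 ≈ 0.8696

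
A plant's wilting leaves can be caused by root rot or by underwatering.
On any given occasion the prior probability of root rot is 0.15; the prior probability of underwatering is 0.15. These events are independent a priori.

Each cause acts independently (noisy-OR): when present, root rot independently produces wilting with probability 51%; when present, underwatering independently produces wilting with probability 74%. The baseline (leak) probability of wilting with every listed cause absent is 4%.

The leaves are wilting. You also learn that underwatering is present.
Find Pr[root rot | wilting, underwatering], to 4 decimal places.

Under noisy-OR, P(wilting | causes) = 1 − (1−0.04)·∏(1−qᵢ) over the active causes.
P(wilting | underwatering) = 0.7504*0.85 + 0.877696*0.15 = 0.637840 + 0.131654 = 0.769494
The root rot-present share is 0.877696*0.15 = 0.131654.
Hence the posterior is 0.131654/0.769494 ≈ 0.1711.

Pr[root rot | wilting, underwatering] ≈ 0.1711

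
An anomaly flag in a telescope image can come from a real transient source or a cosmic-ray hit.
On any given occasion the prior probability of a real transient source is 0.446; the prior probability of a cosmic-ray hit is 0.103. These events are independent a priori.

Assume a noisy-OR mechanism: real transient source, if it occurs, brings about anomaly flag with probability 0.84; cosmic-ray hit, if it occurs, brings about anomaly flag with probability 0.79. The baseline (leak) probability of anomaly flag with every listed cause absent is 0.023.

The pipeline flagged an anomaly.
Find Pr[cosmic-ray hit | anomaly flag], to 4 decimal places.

Under noisy-OR, P(anomaly flag | causes) = 1 − (1−0.023)·∏(1−qᵢ) over the active causes.
Sum P(anomaly flag|·) weighted by the priors over the 4 (real transient source, cosmic-ray hit) configurations:
  P(anomaly flag) = 0.023×0.554×0.897 + 0.79483×0.554×0.103 + 0.84368×0.446×0.897 + 0.967173×0.446×0.103
        = 0.011430 + 0.045355 + 0.337524 + 0.044430 = 0.438739
The terms with cosmic-ray hit present sum to 0.089785, so
  P(cosmic-ray hit | anomaly flag) = 0.089785 / 0.438739 ≈ 0.2046

Pr[cosmic-ray hit | anomaly flag] ≈ 0.2046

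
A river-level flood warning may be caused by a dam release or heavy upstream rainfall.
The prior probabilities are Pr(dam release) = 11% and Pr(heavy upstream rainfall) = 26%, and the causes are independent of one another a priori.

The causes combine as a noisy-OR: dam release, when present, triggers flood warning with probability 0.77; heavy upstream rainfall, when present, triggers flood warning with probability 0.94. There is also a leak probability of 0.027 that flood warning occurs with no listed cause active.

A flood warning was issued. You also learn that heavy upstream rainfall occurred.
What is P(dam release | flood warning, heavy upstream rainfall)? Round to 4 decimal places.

Under noisy-OR, P(flood warning | causes) = 1 − (1−0.027)·∏(1−qᵢ) over the active causes.
For the numerator, keep only dam release=true terms: 0.986573·0.11 = 0.108523
Denominator P(flood warning | heavy upstream rainfall): 0.94162·0.89 + 0.986573·0.11 = 0.946565
Posterior = 0.108523 / 0.946565 ≈ 0.1146

P(dam release | flood warning, heavy upstream rainfall) ≈ 0.1146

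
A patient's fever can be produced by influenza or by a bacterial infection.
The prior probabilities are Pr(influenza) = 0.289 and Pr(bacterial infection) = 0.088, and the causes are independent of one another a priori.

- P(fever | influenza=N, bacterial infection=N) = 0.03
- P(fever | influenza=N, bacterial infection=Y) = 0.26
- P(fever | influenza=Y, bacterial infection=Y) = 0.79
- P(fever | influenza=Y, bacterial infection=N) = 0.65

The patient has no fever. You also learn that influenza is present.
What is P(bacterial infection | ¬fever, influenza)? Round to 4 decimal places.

P(bacterial infection | ¬fever, influenza) ≈ 0.0547

Weight on bacterial infection=true, given the evidence: 0.21*0.088 = 0.018480
Denominator P(¬fever | influenza): 0.35*0.912 + 0.21*0.088 = 0.337680
P(bacterial infection | ¬fever, influenza) = 0.018480/0.337680 ≈ 0.0547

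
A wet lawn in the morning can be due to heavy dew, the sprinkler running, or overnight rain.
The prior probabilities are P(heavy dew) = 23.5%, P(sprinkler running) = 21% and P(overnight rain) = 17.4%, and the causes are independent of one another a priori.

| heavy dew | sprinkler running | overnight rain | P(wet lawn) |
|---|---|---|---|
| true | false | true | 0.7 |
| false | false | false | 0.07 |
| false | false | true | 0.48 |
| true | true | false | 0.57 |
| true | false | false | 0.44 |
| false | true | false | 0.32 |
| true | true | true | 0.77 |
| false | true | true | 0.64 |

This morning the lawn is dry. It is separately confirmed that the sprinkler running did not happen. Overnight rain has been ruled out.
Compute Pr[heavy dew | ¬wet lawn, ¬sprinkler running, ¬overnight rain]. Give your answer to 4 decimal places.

By total probability over both values of heavy dew:
  P(¬wet lawn | ¬sprinkler running, ¬overnight rain) = 0.93·0.765 + 0.56·0.235
        = 0.711450 + 0.131600 = 0.843050
Keeping only the heavy dew-present terms gives 0.131600, so
  P(heavy dew | ¬wet lawn, ¬sprinkler running, ¬overnight rain) = 0.131600 / 0.843050 ≈ 0.1561

Pr[heavy dew | ¬wet lawn, ¬sprinkler running, ¬overnight rain] ≈ 0.1561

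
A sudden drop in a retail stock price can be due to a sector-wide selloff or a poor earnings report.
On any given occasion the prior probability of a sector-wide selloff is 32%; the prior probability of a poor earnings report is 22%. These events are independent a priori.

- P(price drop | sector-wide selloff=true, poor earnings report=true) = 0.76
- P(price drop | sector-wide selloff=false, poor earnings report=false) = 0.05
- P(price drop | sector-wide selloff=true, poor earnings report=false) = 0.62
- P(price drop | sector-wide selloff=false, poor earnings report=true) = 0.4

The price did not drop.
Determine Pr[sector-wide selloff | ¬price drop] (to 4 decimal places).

Pr[sector-wide selloff | ¬price drop] ≈ 0.1584

P(¬price drop) = 0.95·0.68·0.78 + 0.6·0.68·0.22 + 0.38·0.32·0.78 + 0.24·0.32·0.22 = 0.503880 + 0.089760 + 0.094848 + 0.016896 = 0.705384
Of this, 0.111744 comes from 0.094848 + 0.016896 (the sector-wide selloff=true cases).
P(sector-wide selloff | ¬price drop) = 0.111744 / 0.705384 ≈ 0.1584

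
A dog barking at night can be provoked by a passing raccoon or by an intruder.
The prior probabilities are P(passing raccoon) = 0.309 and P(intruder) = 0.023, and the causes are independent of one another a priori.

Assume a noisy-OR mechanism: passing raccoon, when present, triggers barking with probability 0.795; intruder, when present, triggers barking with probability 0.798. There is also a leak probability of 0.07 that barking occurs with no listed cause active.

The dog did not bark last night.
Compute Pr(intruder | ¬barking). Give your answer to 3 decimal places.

Under noisy-OR, P(barking | causes) = 1 − (1−0.07)·∏(1−qᵢ) over the active causes.
Numerator (weight on configurations with intruder): 0.002986 + 0.000274 = 0.003260
Normalizer over all consistent configurations: 0.93*0.691*0.977 + 0.18786*0.691*0.023 + 0.19065*0.309*0.977 + 0.038511*0.309*0.023 = 0.688666
P(intruder | ¬barking) = 0.003260/0.688666 ≈ 0.005

Pr(intruder | ¬barking) ≈ 0.005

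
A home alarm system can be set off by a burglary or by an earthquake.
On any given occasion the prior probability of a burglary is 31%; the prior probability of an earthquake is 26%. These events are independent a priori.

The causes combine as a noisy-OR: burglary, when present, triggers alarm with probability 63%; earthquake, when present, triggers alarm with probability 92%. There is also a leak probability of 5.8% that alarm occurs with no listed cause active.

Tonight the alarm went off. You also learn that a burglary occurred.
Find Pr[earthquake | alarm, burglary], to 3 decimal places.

Pr[earthquake | alarm, burglary] ≈ 0.344

Under noisy-OR, P(alarm | causes) = 1 − (1−0.058)·∏(1−qᵢ) over the active causes.
P(alarm | burglary) = 0.65146·0.74 + 0.972117·0.26 = 0.482080 + 0.252750 = 0.734830
The earthquake-present share is 0.972117·0.26 = 0.252750.
P(earthquake | alarm, burglary) = 0.252750 / 0.734830 ≈ 0.344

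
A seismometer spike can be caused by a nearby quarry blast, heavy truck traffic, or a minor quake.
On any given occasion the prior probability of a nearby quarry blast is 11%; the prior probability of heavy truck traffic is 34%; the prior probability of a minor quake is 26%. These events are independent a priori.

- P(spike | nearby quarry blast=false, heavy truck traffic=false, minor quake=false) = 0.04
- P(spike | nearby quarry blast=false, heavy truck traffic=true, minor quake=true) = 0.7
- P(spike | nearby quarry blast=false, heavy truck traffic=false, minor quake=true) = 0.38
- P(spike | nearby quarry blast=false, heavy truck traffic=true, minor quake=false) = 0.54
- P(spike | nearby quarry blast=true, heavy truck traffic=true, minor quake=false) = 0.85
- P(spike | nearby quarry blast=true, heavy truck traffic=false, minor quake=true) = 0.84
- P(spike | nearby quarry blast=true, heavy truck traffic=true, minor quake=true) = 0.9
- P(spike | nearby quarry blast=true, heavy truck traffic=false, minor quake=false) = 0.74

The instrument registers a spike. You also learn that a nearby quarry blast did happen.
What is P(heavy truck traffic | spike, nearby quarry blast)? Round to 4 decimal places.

P(heavy truck traffic | spike, nearby quarry blast) ≈ 0.3672

Numerator (weight on configurations with heavy truck traffic): 0.213860 + 0.079560 = 0.293420
The normalizing constant is 0.74*0.66*0.74 + 0.84*0.66*0.26 + 0.85*0.34*0.74 + 0.9*0.34*0.26 = 0.798980
P(heavy truck traffic | spike, nearby quarry blast) = 0.293420/0.798980 ≈ 0.3672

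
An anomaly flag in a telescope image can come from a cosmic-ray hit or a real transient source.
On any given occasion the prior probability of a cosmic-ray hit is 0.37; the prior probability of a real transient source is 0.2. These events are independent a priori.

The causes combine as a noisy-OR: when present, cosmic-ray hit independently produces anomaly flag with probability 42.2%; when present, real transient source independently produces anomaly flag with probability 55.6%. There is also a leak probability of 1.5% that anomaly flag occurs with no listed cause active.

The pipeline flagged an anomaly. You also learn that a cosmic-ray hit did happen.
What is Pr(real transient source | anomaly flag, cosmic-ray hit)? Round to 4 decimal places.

Pr(real transient source | anomaly flag, cosmic-ray hit) ≈ 0.3025

Under noisy-OR, P(anomaly flag | causes) = 1 − (1−0.015)·∏(1−qᵢ) over the active causes.
P(anomaly flag | cosmic-ray hit) = 0.43067·0.8 + 0.747217·0.2 = 0.344536 + 0.149443 = 0.493979
Restricting to configurations with real transient source present: 0.747217·0.2 = 0.149443.
Hence the posterior is 0.149443/0.493979 ≈ 0.3025.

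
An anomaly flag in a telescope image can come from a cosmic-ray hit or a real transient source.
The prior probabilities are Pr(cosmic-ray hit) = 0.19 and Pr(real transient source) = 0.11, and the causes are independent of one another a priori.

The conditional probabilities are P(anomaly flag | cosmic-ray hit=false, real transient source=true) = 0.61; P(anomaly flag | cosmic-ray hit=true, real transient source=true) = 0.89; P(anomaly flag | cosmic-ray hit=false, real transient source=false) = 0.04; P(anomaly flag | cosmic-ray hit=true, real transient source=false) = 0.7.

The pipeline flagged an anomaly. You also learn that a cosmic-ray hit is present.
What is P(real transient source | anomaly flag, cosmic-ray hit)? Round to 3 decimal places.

P(anomaly flag | cosmic-ray hit) = 0.7·0.89 + 0.89·0.11 = 0.623000 + 0.097900 = 0.720900
The real transient source-present share is 0.89·0.11 = 0.097900.
Hence the posterior is 0.097900/0.720900 ≈ 0.136.

P(real transient source | anomaly flag, cosmic-ray hit) ≈ 0.136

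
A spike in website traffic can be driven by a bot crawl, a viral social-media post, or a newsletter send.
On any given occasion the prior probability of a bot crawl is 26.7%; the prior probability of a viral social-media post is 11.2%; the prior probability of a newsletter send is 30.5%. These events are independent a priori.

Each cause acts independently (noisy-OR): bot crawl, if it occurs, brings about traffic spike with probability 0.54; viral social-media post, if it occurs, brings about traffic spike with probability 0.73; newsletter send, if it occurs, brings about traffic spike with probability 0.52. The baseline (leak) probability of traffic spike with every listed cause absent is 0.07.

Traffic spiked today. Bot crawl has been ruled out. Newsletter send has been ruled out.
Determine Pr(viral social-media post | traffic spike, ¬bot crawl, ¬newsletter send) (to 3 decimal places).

Pr(viral social-media post | traffic spike, ¬bot crawl, ¬newsletter send) ≈ 0.574

Under noisy-OR, P(traffic spike | causes) = 1 − (1−0.07)·∏(1−qᵢ) over the active causes.
P(traffic spike | ¬bot crawl, ¬newsletter send) = 0.07·0.888 + 0.7489·0.112 = 0.062160 + 0.083877 = 0.146037
The viral social-media post-present share is 0.7489·0.112 = 0.083877.
Hence the posterior is 0.083877/0.146037 ≈ 0.574.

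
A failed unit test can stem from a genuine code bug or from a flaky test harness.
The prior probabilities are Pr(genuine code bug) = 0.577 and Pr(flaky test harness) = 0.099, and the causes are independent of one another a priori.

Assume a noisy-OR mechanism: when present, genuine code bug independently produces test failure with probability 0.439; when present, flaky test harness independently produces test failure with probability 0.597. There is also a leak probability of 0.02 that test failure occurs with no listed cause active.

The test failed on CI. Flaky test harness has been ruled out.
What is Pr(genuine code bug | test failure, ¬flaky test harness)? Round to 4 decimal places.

Under noisy-OR, P(test failure | causes) = 1 − (1−0.02)·∏(1−qᵢ) over the active causes.
P(test failure | ¬flaky test harness) = 0.02·0.423 + 0.45022·0.577 = 0.008460 + 0.259777 = 0.268237
Restricting to configurations with genuine code bug present: 0.45022·0.577 = 0.259777.
Hence the posterior is 0.259777/0.268237 ≈ 0.9685.

Pr(genuine code bug | test failure, ¬flaky test harness) ≈ 0.9685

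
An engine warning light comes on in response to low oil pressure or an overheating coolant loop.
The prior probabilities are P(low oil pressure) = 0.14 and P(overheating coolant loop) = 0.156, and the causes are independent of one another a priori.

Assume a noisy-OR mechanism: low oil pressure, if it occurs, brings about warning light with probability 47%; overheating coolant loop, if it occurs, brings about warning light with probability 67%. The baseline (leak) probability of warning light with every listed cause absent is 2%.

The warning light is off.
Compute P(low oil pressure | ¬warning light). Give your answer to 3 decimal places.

P(low oil pressure | ¬warning light) ≈ 0.079

Under noisy-OR, P(warning light | causes) = 1 − (1−0.02)·∏(1−qᵢ) over the active causes.
Weight on low oil pressure=true, given the evidence: 0.061372 + 0.003743 = 0.065115
Normalizer over all consistent configurations: 0.98*0.86*0.844 + 0.3234*0.86*0.156 + 0.5194*0.14*0.844 + 0.171402*0.14*0.156 = 0.819825
Posterior = 0.065115 / 0.819825 ≈ 0.079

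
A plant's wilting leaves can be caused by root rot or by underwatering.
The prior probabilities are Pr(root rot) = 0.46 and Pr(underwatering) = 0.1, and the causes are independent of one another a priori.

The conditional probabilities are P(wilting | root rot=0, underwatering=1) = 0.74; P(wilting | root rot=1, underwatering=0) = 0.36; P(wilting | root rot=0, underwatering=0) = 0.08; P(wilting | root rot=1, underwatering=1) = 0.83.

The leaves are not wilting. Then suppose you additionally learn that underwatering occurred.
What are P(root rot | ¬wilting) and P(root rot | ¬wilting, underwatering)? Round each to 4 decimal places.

P(root rot | ¬wilting) ≈ 0.3717; P(root rot | ¬wilting, underwatering) ≈ 0.3577

Weight on root rot=true, given the evidence: 0.264960 + 0.007820 = 0.272780
Denominator P(¬wilting): 0.92×0.54×0.9 + 0.26×0.54×0.1 + 0.64×0.46×0.9 + 0.17×0.46×0.1 = 0.733940
Posterior = 0.272780 / 0.733940 ≈ 0.3717

With the extra evidence:
Enumerate both values of root rot and weight by the priors:
  P(¬wilting | underwatering) = 0.26*0.54 + 0.17*0.46
        = 0.140400 + 0.078200 = 0.218600
The terms with root rot present sum to 0.078200, so
  P(root rot | ¬wilting, underwatering) = 0.078200 / 0.218600 ≈ 0.3577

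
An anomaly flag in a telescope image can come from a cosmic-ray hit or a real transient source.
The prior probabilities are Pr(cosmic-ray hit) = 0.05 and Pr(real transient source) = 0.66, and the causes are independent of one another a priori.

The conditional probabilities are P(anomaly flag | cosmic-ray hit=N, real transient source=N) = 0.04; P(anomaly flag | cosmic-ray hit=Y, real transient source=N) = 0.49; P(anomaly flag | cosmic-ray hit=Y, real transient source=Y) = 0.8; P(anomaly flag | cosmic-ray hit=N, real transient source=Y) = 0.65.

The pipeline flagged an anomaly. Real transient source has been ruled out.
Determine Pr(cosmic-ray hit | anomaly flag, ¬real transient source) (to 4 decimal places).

Pr(cosmic-ray hit | anomaly flag, ¬real transient source) ≈ 0.3920

Sum P(anomaly flag|·) weighted by the priors over both values of cosmic-ray hit:
  P(anomaly flag | ¬real transient source) = 0.04*0.95 + 0.49*0.05
        = 0.038000 + 0.024500 = 0.062500
Keeping only the cosmic-ray hit-present terms gives 0.024500, so
  P(cosmic-ray hit | anomaly flag, ¬real transient source) = 0.024500 / 0.062500 ≈ 0.3920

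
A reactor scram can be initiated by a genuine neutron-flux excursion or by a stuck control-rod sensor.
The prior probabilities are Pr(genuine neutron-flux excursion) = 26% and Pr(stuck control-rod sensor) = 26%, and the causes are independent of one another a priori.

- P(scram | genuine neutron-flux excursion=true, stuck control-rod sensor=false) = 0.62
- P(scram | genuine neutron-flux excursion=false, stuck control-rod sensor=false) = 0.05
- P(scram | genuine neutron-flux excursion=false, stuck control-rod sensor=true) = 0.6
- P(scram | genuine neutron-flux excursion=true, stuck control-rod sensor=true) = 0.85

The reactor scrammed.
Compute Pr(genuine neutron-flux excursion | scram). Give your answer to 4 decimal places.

Pr(genuine neutron-flux excursion | scram) ≈ 0.5531

P(scram) = 0.05*0.74*0.74 + 0.6*0.74*0.26 + 0.62*0.26*0.74 + 0.85*0.26*0.26 = 0.027380 + 0.115440 + 0.119288 + 0.057460 = 0.319568
The genuine neutron-flux excursion-present share is 0.119288 + 0.057460 = 0.176748.
So P(genuine neutron-flux excursion | scram) = 0.176748/0.319568 ≈ 0.5531.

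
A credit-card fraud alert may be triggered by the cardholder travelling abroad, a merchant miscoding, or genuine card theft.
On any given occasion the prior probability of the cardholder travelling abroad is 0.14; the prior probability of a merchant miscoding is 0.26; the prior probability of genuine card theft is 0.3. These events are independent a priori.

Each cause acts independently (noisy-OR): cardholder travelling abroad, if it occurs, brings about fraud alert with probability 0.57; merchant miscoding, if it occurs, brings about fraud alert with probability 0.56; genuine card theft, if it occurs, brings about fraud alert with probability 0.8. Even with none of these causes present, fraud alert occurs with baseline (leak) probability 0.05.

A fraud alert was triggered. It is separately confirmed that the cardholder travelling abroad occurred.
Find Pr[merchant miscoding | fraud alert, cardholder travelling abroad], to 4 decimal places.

Pr[merchant miscoding | fraud alert, cardholder travelling abroad] ≈ 0.3055

Under noisy-OR, P(fraud alert | causes) = 1 − (1−0.05)·∏(1−qᵢ) over the active causes.
P(fraud alert | cardholder travelling abroad) = 0.5915*0.74*0.7 + 0.9183*0.74*0.3 + 0.82026*0.26*0.7 + 0.964052*0.26*0.3 = 0.306397 + 0.203863 + 0.149287 + 0.075196 = 0.734743
Restricting to configurations with merchant miscoding present: 0.149287 + 0.075196 = 0.224483.
Hence the posterior is 0.224483/0.734743 ≈ 0.3055.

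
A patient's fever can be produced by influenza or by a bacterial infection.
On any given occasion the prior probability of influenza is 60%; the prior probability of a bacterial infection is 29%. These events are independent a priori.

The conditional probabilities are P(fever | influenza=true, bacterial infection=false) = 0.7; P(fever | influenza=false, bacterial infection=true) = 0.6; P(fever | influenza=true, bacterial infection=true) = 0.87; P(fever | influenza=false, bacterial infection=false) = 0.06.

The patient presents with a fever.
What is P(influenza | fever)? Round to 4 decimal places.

P(influenza | fever) ≈ 0.8384

Enumerate the 4 (influenza, bacterial infection) configurations and weight by the priors:
  P(fever) = 0.06×0.4×0.71 + 0.6×0.4×0.29 + 0.7×0.6×0.71 + 0.87×0.6×0.29
        = 0.017040 + 0.069600 + 0.298200 + 0.151380 = 0.536220
Configurations with influenza contribute 0.449580, so
  P(influenza | fever) = 0.449580 / 0.536220 ≈ 0.8384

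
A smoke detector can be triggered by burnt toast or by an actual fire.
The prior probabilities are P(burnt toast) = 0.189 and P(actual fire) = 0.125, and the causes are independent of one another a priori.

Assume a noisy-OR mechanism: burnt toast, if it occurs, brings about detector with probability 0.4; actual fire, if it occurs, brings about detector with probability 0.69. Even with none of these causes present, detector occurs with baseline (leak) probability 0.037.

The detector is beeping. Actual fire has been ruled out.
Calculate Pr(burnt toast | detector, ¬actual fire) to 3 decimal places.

Pr(burnt toast | detector, ¬actual fire) ≈ 0.727

Under noisy-OR, P(detector | causes) = 1 − (1−0.037)·∏(1−qᵢ) over the active causes.
Sum P(detector|·) weighted by the priors over both values of burnt toast:
  P(detector | ¬actual fire) = 0.037*0.811 + 0.4222*0.189
        = 0.030007 + 0.079796 = 0.109803
The terms with burnt toast present sum to 0.079796, so
  P(burnt toast | detector, ¬actual fire) = 0.079796 / 0.109803 ≈ 0.727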